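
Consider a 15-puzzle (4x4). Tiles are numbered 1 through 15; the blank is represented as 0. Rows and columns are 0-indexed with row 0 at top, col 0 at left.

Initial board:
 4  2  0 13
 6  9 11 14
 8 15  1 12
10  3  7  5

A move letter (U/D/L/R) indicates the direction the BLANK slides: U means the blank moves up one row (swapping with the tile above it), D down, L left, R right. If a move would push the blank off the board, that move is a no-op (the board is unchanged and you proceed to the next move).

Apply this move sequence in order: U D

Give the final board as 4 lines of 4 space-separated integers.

Answer:  4  2 11 13
 6  9  0 14
 8 15  1 12
10  3  7  5

Derivation:
After move 1 (U):
 4  2  0 13
 6  9 11 14
 8 15  1 12
10  3  7  5

After move 2 (D):
 4  2 11 13
 6  9  0 14
 8 15  1 12
10  3  7  5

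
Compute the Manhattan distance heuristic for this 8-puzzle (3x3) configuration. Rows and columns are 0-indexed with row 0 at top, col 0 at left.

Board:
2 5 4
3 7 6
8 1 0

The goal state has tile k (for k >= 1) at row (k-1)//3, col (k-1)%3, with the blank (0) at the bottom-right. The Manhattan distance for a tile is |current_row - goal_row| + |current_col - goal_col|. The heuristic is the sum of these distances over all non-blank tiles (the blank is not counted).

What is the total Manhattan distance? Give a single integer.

Tile 2: (0,0)->(0,1) = 1
Tile 5: (0,1)->(1,1) = 1
Tile 4: (0,2)->(1,0) = 3
Tile 3: (1,0)->(0,2) = 3
Tile 7: (1,1)->(2,0) = 2
Tile 6: (1,2)->(1,2) = 0
Tile 8: (2,0)->(2,1) = 1
Tile 1: (2,1)->(0,0) = 3
Sum: 1 + 1 + 3 + 3 + 2 + 0 + 1 + 3 = 14

Answer: 14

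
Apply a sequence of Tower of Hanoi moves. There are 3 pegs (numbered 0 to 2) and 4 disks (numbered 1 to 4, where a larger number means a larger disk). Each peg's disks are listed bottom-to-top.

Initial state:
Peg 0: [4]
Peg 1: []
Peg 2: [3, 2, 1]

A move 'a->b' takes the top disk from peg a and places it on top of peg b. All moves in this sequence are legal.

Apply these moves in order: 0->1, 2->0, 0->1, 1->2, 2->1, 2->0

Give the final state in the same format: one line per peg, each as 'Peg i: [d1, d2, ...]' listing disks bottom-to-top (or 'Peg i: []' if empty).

Answer: Peg 0: [2]
Peg 1: [4, 1]
Peg 2: [3]

Derivation:
After move 1 (0->1):
Peg 0: []
Peg 1: [4]
Peg 2: [3, 2, 1]

After move 2 (2->0):
Peg 0: [1]
Peg 1: [4]
Peg 2: [3, 2]

After move 3 (0->1):
Peg 0: []
Peg 1: [4, 1]
Peg 2: [3, 2]

After move 4 (1->2):
Peg 0: []
Peg 1: [4]
Peg 2: [3, 2, 1]

After move 5 (2->1):
Peg 0: []
Peg 1: [4, 1]
Peg 2: [3, 2]

After move 6 (2->0):
Peg 0: [2]
Peg 1: [4, 1]
Peg 2: [3]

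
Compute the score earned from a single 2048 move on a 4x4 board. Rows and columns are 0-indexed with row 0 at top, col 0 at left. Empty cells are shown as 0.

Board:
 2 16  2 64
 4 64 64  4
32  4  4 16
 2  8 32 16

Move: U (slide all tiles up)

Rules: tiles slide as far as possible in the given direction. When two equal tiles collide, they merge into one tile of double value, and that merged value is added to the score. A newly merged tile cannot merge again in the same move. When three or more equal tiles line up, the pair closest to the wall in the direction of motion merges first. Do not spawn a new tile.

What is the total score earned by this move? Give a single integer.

Slide up:
col 0: [2, 4, 32, 2] -> [2, 4, 32, 2]  score +0 (running 0)
col 1: [16, 64, 4, 8] -> [16, 64, 4, 8]  score +0 (running 0)
col 2: [2, 64, 4, 32] -> [2, 64, 4, 32]  score +0 (running 0)
col 3: [64, 4, 16, 16] -> [64, 4, 32, 0]  score +32 (running 32)
Board after move:
 2 16  2 64
 4 64 64  4
32  4  4 32
 2  8 32  0

Answer: 32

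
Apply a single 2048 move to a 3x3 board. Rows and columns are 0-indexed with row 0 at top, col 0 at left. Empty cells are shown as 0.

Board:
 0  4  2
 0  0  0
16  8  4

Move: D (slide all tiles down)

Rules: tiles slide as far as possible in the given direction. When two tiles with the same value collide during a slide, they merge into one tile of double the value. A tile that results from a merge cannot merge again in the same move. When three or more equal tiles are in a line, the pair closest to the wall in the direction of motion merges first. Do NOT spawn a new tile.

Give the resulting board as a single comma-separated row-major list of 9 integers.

Answer: 0, 0, 0, 0, 4, 2, 16, 8, 4

Derivation:
Slide down:
col 0: [0, 0, 16] -> [0, 0, 16]
col 1: [4, 0, 8] -> [0, 4, 8]
col 2: [2, 0, 4] -> [0, 2, 4]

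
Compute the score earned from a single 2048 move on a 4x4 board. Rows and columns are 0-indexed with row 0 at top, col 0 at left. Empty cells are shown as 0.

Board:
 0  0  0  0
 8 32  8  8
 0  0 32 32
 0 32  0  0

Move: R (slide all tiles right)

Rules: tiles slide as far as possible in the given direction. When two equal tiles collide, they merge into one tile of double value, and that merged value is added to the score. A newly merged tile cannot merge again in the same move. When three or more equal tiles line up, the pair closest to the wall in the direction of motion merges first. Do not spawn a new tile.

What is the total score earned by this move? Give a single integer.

Slide right:
row 0: [0, 0, 0, 0] -> [0, 0, 0, 0]  score +0 (running 0)
row 1: [8, 32, 8, 8] -> [0, 8, 32, 16]  score +16 (running 16)
row 2: [0, 0, 32, 32] -> [0, 0, 0, 64]  score +64 (running 80)
row 3: [0, 32, 0, 0] -> [0, 0, 0, 32]  score +0 (running 80)
Board after move:
 0  0  0  0
 0  8 32 16
 0  0  0 64
 0  0  0 32

Answer: 80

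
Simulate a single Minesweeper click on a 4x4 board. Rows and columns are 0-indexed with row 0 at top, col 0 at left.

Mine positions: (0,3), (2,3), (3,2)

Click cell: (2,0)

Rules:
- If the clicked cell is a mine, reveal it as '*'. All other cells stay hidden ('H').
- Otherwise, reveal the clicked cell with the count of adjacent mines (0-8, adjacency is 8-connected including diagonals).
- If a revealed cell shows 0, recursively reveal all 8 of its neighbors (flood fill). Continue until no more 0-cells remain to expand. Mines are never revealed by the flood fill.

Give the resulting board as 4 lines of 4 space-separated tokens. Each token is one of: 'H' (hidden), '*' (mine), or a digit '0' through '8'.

0 0 1 H
0 0 2 H
0 1 2 H
0 1 H H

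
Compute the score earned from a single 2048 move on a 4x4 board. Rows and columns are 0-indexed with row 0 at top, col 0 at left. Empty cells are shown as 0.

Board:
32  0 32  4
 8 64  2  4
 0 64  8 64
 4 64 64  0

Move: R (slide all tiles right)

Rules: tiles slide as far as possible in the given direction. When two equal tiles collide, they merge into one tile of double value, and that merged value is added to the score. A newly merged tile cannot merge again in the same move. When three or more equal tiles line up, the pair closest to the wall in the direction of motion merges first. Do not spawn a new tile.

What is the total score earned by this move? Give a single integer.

Slide right:
row 0: [32, 0, 32, 4] -> [0, 0, 64, 4]  score +64 (running 64)
row 1: [8, 64, 2, 4] -> [8, 64, 2, 4]  score +0 (running 64)
row 2: [0, 64, 8, 64] -> [0, 64, 8, 64]  score +0 (running 64)
row 3: [4, 64, 64, 0] -> [0, 0, 4, 128]  score +128 (running 192)
Board after move:
  0   0  64   4
  8  64   2   4
  0  64   8  64
  0   0   4 128

Answer: 192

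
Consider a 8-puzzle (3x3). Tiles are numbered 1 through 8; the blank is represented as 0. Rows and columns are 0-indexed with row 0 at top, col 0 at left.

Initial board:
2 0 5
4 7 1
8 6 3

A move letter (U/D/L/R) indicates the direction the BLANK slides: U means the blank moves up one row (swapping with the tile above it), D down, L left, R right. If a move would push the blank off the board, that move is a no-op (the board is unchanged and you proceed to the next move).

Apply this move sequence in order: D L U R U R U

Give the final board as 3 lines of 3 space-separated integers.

After move 1 (D):
2 7 5
4 0 1
8 6 3

After move 2 (L):
2 7 5
0 4 1
8 6 3

After move 3 (U):
0 7 5
2 4 1
8 6 3

After move 4 (R):
7 0 5
2 4 1
8 6 3

After move 5 (U):
7 0 5
2 4 1
8 6 3

After move 6 (R):
7 5 0
2 4 1
8 6 3

After move 7 (U):
7 5 0
2 4 1
8 6 3

Answer: 7 5 0
2 4 1
8 6 3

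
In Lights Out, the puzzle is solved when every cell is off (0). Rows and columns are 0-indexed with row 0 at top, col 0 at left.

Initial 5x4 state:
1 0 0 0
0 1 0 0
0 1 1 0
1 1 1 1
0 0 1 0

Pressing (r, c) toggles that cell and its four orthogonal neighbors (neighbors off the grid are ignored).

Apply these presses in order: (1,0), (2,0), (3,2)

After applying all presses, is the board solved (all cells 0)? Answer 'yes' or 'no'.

Answer: yes

Derivation:
After press 1 at (1,0):
0 0 0 0
1 0 0 0
1 1 1 0
1 1 1 1
0 0 1 0

After press 2 at (2,0):
0 0 0 0
0 0 0 0
0 0 1 0
0 1 1 1
0 0 1 0

After press 3 at (3,2):
0 0 0 0
0 0 0 0
0 0 0 0
0 0 0 0
0 0 0 0

Lights still on: 0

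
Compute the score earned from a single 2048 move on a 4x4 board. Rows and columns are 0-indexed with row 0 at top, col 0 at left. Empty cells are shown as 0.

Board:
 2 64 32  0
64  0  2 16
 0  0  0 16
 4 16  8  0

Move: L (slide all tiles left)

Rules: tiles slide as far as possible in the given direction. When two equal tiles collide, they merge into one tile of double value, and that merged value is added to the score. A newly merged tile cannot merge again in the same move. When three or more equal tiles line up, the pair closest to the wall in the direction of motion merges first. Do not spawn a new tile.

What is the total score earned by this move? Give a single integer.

Slide left:
row 0: [2, 64, 32, 0] -> [2, 64, 32, 0]  score +0 (running 0)
row 1: [64, 0, 2, 16] -> [64, 2, 16, 0]  score +0 (running 0)
row 2: [0, 0, 0, 16] -> [16, 0, 0, 0]  score +0 (running 0)
row 3: [4, 16, 8, 0] -> [4, 16, 8, 0]  score +0 (running 0)
Board after move:
 2 64 32  0
64  2 16  0
16  0  0  0
 4 16  8  0

Answer: 0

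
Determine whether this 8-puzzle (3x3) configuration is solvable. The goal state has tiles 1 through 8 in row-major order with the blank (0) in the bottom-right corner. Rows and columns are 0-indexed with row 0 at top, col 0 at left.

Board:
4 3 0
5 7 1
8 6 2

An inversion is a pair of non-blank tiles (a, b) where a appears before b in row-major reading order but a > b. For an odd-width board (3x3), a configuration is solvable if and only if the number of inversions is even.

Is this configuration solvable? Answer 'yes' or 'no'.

Answer: no

Derivation:
Inversions (pairs i<j in row-major order where tile[i] > tile[j] > 0): 13
13 is odd, so the puzzle is not solvable.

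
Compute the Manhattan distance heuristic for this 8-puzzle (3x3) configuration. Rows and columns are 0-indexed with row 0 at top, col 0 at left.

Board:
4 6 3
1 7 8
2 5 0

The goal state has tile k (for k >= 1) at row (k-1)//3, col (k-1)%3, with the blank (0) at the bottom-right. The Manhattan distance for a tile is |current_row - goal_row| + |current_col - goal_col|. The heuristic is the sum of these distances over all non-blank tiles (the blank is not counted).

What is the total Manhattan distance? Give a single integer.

Tile 4: (0,0)->(1,0) = 1
Tile 6: (0,1)->(1,2) = 2
Tile 3: (0,2)->(0,2) = 0
Tile 1: (1,0)->(0,0) = 1
Tile 7: (1,1)->(2,0) = 2
Tile 8: (1,2)->(2,1) = 2
Tile 2: (2,0)->(0,1) = 3
Tile 5: (2,1)->(1,1) = 1
Sum: 1 + 2 + 0 + 1 + 2 + 2 + 3 + 1 = 12

Answer: 12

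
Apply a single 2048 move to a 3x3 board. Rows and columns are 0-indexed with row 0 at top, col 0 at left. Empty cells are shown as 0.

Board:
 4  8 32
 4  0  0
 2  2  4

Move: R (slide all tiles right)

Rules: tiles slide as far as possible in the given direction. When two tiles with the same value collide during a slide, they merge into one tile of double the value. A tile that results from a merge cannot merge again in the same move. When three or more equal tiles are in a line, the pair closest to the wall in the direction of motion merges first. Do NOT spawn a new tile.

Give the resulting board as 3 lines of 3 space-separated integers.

Answer:  4  8 32
 0  0  4
 0  4  4

Derivation:
Slide right:
row 0: [4, 8, 32] -> [4, 8, 32]
row 1: [4, 0, 0] -> [0, 0, 4]
row 2: [2, 2, 4] -> [0, 4, 4]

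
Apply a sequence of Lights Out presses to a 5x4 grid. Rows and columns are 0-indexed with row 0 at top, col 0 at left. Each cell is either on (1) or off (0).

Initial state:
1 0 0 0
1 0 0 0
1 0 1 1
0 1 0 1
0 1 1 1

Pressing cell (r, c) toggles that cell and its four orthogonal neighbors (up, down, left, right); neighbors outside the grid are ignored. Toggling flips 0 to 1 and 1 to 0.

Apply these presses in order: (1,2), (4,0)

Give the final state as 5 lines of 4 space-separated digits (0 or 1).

After press 1 at (1,2):
1 0 1 0
1 1 1 1
1 0 0 1
0 1 0 1
0 1 1 1

After press 2 at (4,0):
1 0 1 0
1 1 1 1
1 0 0 1
1 1 0 1
1 0 1 1

Answer: 1 0 1 0
1 1 1 1
1 0 0 1
1 1 0 1
1 0 1 1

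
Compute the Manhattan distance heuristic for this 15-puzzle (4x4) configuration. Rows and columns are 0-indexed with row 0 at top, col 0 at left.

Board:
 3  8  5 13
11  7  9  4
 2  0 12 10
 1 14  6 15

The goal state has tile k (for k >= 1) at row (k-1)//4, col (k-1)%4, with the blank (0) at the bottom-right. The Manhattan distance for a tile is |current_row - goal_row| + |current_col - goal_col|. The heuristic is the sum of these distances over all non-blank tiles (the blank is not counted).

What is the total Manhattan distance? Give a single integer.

Answer: 35

Derivation:
Tile 3: (0,0)->(0,2) = 2
Tile 8: (0,1)->(1,3) = 3
Tile 5: (0,2)->(1,0) = 3
Tile 13: (0,3)->(3,0) = 6
Tile 11: (1,0)->(2,2) = 3
Tile 7: (1,1)->(1,2) = 1
Tile 9: (1,2)->(2,0) = 3
Tile 4: (1,3)->(0,3) = 1
Tile 2: (2,0)->(0,1) = 3
Tile 12: (2,2)->(2,3) = 1
Tile 10: (2,3)->(2,1) = 2
Tile 1: (3,0)->(0,0) = 3
Tile 14: (3,1)->(3,1) = 0
Tile 6: (3,2)->(1,1) = 3
Tile 15: (3,3)->(3,2) = 1
Sum: 2 + 3 + 3 + 6 + 3 + 1 + 3 + 1 + 3 + 1 + 2 + 3 + 0 + 3 + 1 = 35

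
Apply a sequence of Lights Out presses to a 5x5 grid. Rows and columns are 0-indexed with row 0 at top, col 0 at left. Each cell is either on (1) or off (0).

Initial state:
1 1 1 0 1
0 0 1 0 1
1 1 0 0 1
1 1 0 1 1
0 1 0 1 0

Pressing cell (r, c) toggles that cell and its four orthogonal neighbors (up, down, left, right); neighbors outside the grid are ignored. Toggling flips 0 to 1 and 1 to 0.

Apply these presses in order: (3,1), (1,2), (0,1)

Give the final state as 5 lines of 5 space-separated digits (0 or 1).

Answer: 0 0 1 0 1
0 0 0 1 1
1 0 1 0 1
0 0 1 1 1
0 0 0 1 0

Derivation:
After press 1 at (3,1):
1 1 1 0 1
0 0 1 0 1
1 0 0 0 1
0 0 1 1 1
0 0 0 1 0

After press 2 at (1,2):
1 1 0 0 1
0 1 0 1 1
1 0 1 0 1
0 0 1 1 1
0 0 0 1 0

After press 3 at (0,1):
0 0 1 0 1
0 0 0 1 1
1 0 1 0 1
0 0 1 1 1
0 0 0 1 0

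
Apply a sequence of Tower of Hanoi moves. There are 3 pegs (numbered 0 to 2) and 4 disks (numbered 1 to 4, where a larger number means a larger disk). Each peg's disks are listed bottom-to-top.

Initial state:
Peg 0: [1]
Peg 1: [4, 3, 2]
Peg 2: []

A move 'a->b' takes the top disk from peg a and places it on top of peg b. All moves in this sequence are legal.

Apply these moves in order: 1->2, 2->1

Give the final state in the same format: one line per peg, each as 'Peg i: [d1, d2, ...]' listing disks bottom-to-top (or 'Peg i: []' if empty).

After move 1 (1->2):
Peg 0: [1]
Peg 1: [4, 3]
Peg 2: [2]

After move 2 (2->1):
Peg 0: [1]
Peg 1: [4, 3, 2]
Peg 2: []

Answer: Peg 0: [1]
Peg 1: [4, 3, 2]
Peg 2: []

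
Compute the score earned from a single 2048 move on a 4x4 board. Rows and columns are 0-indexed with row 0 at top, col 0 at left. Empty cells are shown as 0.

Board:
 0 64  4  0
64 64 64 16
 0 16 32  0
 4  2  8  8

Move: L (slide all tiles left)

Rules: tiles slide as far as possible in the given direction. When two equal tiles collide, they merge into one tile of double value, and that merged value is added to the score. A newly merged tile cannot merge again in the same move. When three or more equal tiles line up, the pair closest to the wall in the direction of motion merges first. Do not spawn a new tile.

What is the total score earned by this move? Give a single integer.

Slide left:
row 0: [0, 64, 4, 0] -> [64, 4, 0, 0]  score +0 (running 0)
row 1: [64, 64, 64, 16] -> [128, 64, 16, 0]  score +128 (running 128)
row 2: [0, 16, 32, 0] -> [16, 32, 0, 0]  score +0 (running 128)
row 3: [4, 2, 8, 8] -> [4, 2, 16, 0]  score +16 (running 144)
Board after move:
 64   4   0   0
128  64  16   0
 16  32   0   0
  4   2  16   0

Answer: 144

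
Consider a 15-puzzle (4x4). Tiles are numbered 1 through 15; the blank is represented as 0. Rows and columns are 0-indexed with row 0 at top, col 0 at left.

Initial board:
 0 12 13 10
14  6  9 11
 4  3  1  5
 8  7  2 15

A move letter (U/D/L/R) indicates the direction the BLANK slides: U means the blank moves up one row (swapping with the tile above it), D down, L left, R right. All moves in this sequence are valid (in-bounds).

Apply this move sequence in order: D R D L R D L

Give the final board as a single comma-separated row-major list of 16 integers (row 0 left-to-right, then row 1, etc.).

After move 1 (D):
14 12 13 10
 0  6  9 11
 4  3  1  5
 8  7  2 15

After move 2 (R):
14 12 13 10
 6  0  9 11
 4  3  1  5
 8  7  2 15

After move 3 (D):
14 12 13 10
 6  3  9 11
 4  0  1  5
 8  7  2 15

After move 4 (L):
14 12 13 10
 6  3  9 11
 0  4  1  5
 8  7  2 15

After move 5 (R):
14 12 13 10
 6  3  9 11
 4  0  1  5
 8  7  2 15

After move 6 (D):
14 12 13 10
 6  3  9 11
 4  7  1  5
 8  0  2 15

After move 7 (L):
14 12 13 10
 6  3  9 11
 4  7  1  5
 0  8  2 15

Answer: 14, 12, 13, 10, 6, 3, 9, 11, 4, 7, 1, 5, 0, 8, 2, 15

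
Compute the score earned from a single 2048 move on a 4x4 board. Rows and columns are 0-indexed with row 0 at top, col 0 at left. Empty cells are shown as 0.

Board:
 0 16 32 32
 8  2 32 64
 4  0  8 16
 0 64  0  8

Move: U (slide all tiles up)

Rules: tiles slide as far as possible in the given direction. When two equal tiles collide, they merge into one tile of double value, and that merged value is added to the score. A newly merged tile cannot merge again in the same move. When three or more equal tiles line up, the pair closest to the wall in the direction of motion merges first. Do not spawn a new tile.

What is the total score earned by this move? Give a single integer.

Slide up:
col 0: [0, 8, 4, 0] -> [8, 4, 0, 0]  score +0 (running 0)
col 1: [16, 2, 0, 64] -> [16, 2, 64, 0]  score +0 (running 0)
col 2: [32, 32, 8, 0] -> [64, 8, 0, 0]  score +64 (running 64)
col 3: [32, 64, 16, 8] -> [32, 64, 16, 8]  score +0 (running 64)
Board after move:
 8 16 64 32
 4  2  8 64
 0 64  0 16
 0  0  0  8

Answer: 64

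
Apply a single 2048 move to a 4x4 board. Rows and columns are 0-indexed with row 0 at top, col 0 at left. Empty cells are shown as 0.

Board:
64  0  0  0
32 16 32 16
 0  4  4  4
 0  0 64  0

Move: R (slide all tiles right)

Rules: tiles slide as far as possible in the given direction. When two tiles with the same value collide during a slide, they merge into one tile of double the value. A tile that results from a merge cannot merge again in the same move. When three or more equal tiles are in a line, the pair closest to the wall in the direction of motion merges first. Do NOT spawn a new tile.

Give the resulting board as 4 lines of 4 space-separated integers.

Answer:  0  0  0 64
32 16 32 16
 0  0  4  8
 0  0  0 64

Derivation:
Slide right:
row 0: [64, 0, 0, 0] -> [0, 0, 0, 64]
row 1: [32, 16, 32, 16] -> [32, 16, 32, 16]
row 2: [0, 4, 4, 4] -> [0, 0, 4, 8]
row 3: [0, 0, 64, 0] -> [0, 0, 0, 64]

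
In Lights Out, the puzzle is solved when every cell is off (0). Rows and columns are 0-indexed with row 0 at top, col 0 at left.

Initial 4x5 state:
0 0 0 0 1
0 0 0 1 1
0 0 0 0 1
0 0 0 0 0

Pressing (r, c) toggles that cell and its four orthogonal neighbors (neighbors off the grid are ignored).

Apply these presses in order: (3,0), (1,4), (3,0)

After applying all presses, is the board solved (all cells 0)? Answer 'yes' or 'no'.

Answer: yes

Derivation:
After press 1 at (3,0):
0 0 0 0 1
0 0 0 1 1
1 0 0 0 1
1 1 0 0 0

After press 2 at (1,4):
0 0 0 0 0
0 0 0 0 0
1 0 0 0 0
1 1 0 0 0

After press 3 at (3,0):
0 0 0 0 0
0 0 0 0 0
0 0 0 0 0
0 0 0 0 0

Lights still on: 0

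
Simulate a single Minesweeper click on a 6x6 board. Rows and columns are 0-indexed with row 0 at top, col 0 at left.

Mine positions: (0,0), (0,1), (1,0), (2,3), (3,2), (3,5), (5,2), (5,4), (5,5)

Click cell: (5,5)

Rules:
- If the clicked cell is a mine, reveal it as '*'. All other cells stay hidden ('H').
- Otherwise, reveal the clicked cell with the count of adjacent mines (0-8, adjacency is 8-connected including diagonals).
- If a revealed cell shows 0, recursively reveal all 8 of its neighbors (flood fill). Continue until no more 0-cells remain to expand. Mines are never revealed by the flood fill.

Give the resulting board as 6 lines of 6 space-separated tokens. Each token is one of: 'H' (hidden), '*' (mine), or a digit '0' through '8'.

H H H H H H
H H H H H H
H H H H H H
H H H H H H
H H H H H H
H H H H H *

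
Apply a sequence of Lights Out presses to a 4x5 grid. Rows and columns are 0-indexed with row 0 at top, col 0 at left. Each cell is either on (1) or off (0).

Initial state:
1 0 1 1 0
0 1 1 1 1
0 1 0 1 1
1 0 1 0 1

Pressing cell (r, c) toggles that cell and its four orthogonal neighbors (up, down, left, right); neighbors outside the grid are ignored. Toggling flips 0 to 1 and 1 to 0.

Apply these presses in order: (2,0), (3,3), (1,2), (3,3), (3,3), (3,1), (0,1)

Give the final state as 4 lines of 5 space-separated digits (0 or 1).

Answer: 0 1 1 1 0
1 1 0 0 1
1 1 1 0 1
1 1 1 1 0

Derivation:
After press 1 at (2,0):
1 0 1 1 0
1 1 1 1 1
1 0 0 1 1
0 0 1 0 1

After press 2 at (3,3):
1 0 1 1 0
1 1 1 1 1
1 0 0 0 1
0 0 0 1 0

After press 3 at (1,2):
1 0 0 1 0
1 0 0 0 1
1 0 1 0 1
0 0 0 1 0

After press 4 at (3,3):
1 0 0 1 0
1 0 0 0 1
1 0 1 1 1
0 0 1 0 1

After press 5 at (3,3):
1 0 0 1 0
1 0 0 0 1
1 0 1 0 1
0 0 0 1 0

After press 6 at (3,1):
1 0 0 1 0
1 0 0 0 1
1 1 1 0 1
1 1 1 1 0

After press 7 at (0,1):
0 1 1 1 0
1 1 0 0 1
1 1 1 0 1
1 1 1 1 0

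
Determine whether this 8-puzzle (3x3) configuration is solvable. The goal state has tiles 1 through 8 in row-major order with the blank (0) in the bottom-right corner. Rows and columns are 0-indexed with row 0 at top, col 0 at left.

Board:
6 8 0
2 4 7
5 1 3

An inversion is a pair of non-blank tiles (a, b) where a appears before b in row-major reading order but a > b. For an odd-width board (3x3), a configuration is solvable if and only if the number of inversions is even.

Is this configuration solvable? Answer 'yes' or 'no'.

Answer: no

Derivation:
Inversions (pairs i<j in row-major order where tile[i] > tile[j] > 0): 19
19 is odd, so the puzzle is not solvable.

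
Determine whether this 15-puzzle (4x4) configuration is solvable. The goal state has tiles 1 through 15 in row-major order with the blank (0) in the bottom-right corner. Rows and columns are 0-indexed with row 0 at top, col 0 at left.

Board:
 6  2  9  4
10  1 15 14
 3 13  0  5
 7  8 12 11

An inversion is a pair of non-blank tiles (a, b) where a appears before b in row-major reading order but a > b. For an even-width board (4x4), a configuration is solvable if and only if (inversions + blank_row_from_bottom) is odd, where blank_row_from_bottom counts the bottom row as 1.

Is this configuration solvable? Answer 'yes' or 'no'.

Inversions: 40
Blank is in row 2 (0-indexed from top), which is row 2 counting from the bottom (bottom = 1).
40 + 2 = 42, which is even, so the puzzle is not solvable.

Answer: no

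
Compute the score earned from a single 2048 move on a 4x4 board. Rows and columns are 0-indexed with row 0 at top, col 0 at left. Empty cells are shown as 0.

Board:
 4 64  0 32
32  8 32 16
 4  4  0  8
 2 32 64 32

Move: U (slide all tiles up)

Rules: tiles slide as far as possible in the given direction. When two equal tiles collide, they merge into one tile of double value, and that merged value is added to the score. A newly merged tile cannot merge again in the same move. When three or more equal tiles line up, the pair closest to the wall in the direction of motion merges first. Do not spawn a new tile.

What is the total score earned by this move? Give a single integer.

Answer: 0

Derivation:
Slide up:
col 0: [4, 32, 4, 2] -> [4, 32, 4, 2]  score +0 (running 0)
col 1: [64, 8, 4, 32] -> [64, 8, 4, 32]  score +0 (running 0)
col 2: [0, 32, 0, 64] -> [32, 64, 0, 0]  score +0 (running 0)
col 3: [32, 16, 8, 32] -> [32, 16, 8, 32]  score +0 (running 0)
Board after move:
 4 64 32 32
32  8 64 16
 4  4  0  8
 2 32  0 32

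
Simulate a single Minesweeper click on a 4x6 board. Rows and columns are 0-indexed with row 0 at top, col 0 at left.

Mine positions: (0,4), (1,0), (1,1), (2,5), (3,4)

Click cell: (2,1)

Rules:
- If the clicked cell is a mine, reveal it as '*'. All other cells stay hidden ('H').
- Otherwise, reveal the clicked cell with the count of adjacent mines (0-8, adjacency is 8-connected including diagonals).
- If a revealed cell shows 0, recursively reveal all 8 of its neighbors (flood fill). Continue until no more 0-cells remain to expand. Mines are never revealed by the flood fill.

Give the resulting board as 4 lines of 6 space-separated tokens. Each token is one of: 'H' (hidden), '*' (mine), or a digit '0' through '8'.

H H H H H H
H H H H H H
H 2 H H H H
H H H H H H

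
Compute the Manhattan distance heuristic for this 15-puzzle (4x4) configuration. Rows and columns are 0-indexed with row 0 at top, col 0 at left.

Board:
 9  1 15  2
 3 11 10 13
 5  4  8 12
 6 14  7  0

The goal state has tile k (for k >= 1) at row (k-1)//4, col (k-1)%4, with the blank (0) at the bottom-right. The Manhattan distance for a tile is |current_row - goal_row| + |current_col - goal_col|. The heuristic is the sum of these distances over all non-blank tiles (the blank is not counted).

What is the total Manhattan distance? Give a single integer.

Tile 9: (0,0)->(2,0) = 2
Tile 1: (0,1)->(0,0) = 1
Tile 15: (0,2)->(3,2) = 3
Tile 2: (0,3)->(0,1) = 2
Tile 3: (1,0)->(0,2) = 3
Tile 11: (1,1)->(2,2) = 2
Tile 10: (1,2)->(2,1) = 2
Tile 13: (1,3)->(3,0) = 5
Tile 5: (2,0)->(1,0) = 1
Tile 4: (2,1)->(0,3) = 4
Tile 8: (2,2)->(1,3) = 2
Tile 12: (2,3)->(2,3) = 0
Tile 6: (3,0)->(1,1) = 3
Tile 14: (3,1)->(3,1) = 0
Tile 7: (3,2)->(1,2) = 2
Sum: 2 + 1 + 3 + 2 + 3 + 2 + 2 + 5 + 1 + 4 + 2 + 0 + 3 + 0 + 2 = 32

Answer: 32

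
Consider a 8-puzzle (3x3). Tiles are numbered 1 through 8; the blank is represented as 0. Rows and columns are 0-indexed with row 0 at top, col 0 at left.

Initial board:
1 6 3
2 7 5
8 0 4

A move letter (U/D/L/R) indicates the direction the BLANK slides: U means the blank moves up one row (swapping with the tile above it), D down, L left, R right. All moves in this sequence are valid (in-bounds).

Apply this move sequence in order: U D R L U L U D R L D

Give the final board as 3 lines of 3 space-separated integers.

Answer: 1 6 3
8 2 5
0 7 4

Derivation:
After move 1 (U):
1 6 3
2 0 5
8 7 4

After move 2 (D):
1 6 3
2 7 5
8 0 4

After move 3 (R):
1 6 3
2 7 5
8 4 0

After move 4 (L):
1 6 3
2 7 5
8 0 4

After move 5 (U):
1 6 3
2 0 5
8 7 4

After move 6 (L):
1 6 3
0 2 5
8 7 4

After move 7 (U):
0 6 3
1 2 5
8 7 4

After move 8 (D):
1 6 3
0 2 5
8 7 4

After move 9 (R):
1 6 3
2 0 5
8 7 4

After move 10 (L):
1 6 3
0 2 5
8 7 4

After move 11 (D):
1 6 3
8 2 5
0 7 4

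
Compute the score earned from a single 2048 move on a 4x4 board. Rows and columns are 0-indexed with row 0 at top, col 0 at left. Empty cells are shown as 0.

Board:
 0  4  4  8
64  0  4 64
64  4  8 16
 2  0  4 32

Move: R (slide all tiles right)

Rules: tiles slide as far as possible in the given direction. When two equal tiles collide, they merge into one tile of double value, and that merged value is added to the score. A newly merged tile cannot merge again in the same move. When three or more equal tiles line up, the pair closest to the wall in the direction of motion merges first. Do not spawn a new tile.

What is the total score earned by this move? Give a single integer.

Slide right:
row 0: [0, 4, 4, 8] -> [0, 0, 8, 8]  score +8 (running 8)
row 1: [64, 0, 4, 64] -> [0, 64, 4, 64]  score +0 (running 8)
row 2: [64, 4, 8, 16] -> [64, 4, 8, 16]  score +0 (running 8)
row 3: [2, 0, 4, 32] -> [0, 2, 4, 32]  score +0 (running 8)
Board after move:
 0  0  8  8
 0 64  4 64
64  4  8 16
 0  2  4 32

Answer: 8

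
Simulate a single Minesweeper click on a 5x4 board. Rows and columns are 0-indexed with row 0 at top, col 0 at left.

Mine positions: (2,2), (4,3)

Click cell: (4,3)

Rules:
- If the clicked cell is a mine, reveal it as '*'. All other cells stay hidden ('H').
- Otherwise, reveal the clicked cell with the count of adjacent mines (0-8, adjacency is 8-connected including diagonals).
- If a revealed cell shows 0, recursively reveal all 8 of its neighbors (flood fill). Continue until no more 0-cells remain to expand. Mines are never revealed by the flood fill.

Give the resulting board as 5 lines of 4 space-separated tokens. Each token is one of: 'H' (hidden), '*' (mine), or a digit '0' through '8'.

H H H H
H H H H
H H H H
H H H H
H H H *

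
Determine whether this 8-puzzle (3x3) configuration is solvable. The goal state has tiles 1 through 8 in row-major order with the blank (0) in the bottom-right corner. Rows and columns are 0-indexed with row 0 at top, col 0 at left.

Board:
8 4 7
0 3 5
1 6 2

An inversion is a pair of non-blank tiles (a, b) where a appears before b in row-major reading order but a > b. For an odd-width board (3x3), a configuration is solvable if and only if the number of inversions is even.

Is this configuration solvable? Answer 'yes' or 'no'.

Answer: yes

Derivation:
Inversions (pairs i<j in row-major order where tile[i] > tile[j] > 0): 20
20 is even, so the puzzle is solvable.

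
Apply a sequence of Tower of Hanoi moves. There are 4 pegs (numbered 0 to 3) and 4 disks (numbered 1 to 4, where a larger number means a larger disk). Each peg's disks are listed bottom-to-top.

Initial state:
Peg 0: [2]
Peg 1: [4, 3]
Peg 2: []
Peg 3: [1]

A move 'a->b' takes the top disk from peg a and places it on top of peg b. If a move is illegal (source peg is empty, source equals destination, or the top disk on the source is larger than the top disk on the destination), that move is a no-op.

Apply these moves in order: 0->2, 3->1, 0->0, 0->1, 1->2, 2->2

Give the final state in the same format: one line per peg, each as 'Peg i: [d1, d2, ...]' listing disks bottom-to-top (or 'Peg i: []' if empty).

After move 1 (0->2):
Peg 0: []
Peg 1: [4, 3]
Peg 2: [2]
Peg 3: [1]

After move 2 (3->1):
Peg 0: []
Peg 1: [4, 3, 1]
Peg 2: [2]
Peg 3: []

After move 3 (0->0):
Peg 0: []
Peg 1: [4, 3, 1]
Peg 2: [2]
Peg 3: []

After move 4 (0->1):
Peg 0: []
Peg 1: [4, 3, 1]
Peg 2: [2]
Peg 3: []

After move 5 (1->2):
Peg 0: []
Peg 1: [4, 3]
Peg 2: [2, 1]
Peg 3: []

After move 6 (2->2):
Peg 0: []
Peg 1: [4, 3]
Peg 2: [2, 1]
Peg 3: []

Answer: Peg 0: []
Peg 1: [4, 3]
Peg 2: [2, 1]
Peg 3: []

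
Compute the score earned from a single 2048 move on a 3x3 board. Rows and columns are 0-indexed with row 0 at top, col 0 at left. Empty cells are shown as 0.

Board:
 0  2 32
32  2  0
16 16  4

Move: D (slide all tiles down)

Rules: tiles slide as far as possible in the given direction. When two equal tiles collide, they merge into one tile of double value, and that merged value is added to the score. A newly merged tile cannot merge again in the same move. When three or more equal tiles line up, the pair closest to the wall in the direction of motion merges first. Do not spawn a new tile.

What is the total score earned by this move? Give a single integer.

Answer: 4

Derivation:
Slide down:
col 0: [0, 32, 16] -> [0, 32, 16]  score +0 (running 0)
col 1: [2, 2, 16] -> [0, 4, 16]  score +4 (running 4)
col 2: [32, 0, 4] -> [0, 32, 4]  score +0 (running 4)
Board after move:
 0  0  0
32  4 32
16 16  4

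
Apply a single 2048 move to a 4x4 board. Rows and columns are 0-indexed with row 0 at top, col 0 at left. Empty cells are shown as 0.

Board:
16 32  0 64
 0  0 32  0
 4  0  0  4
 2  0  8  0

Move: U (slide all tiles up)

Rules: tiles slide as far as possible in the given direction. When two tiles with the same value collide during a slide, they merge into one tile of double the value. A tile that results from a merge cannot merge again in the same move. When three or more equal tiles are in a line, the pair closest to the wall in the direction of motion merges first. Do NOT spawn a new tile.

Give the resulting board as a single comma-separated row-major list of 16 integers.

Slide up:
col 0: [16, 0, 4, 2] -> [16, 4, 2, 0]
col 1: [32, 0, 0, 0] -> [32, 0, 0, 0]
col 2: [0, 32, 0, 8] -> [32, 8, 0, 0]
col 3: [64, 0, 4, 0] -> [64, 4, 0, 0]

Answer: 16, 32, 32, 64, 4, 0, 8, 4, 2, 0, 0, 0, 0, 0, 0, 0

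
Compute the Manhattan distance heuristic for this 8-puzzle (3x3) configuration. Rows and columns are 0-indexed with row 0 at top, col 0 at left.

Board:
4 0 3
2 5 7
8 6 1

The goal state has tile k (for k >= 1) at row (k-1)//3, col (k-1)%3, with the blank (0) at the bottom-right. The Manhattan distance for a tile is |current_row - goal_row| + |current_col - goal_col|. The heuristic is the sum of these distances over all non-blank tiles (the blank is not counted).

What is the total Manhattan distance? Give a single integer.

Tile 4: (0,0)->(1,0) = 1
Tile 3: (0,2)->(0,2) = 0
Tile 2: (1,0)->(0,1) = 2
Tile 5: (1,1)->(1,1) = 0
Tile 7: (1,2)->(2,0) = 3
Tile 8: (2,0)->(2,1) = 1
Tile 6: (2,1)->(1,2) = 2
Tile 1: (2,2)->(0,0) = 4
Sum: 1 + 0 + 2 + 0 + 3 + 1 + 2 + 4 = 13

Answer: 13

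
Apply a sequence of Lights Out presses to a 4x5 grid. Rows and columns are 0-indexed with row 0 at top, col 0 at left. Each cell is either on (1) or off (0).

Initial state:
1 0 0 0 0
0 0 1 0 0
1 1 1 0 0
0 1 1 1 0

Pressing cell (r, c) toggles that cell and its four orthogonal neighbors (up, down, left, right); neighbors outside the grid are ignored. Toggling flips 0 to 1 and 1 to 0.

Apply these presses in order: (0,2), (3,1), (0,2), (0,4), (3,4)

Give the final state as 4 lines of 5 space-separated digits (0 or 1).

After press 1 at (0,2):
1 1 1 1 0
0 0 0 0 0
1 1 1 0 0
0 1 1 1 0

After press 2 at (3,1):
1 1 1 1 0
0 0 0 0 0
1 0 1 0 0
1 0 0 1 0

After press 3 at (0,2):
1 0 0 0 0
0 0 1 0 0
1 0 1 0 0
1 0 0 1 0

After press 4 at (0,4):
1 0 0 1 1
0 0 1 0 1
1 0 1 0 0
1 0 0 1 0

After press 5 at (3,4):
1 0 0 1 1
0 0 1 0 1
1 0 1 0 1
1 0 0 0 1

Answer: 1 0 0 1 1
0 0 1 0 1
1 0 1 0 1
1 0 0 0 1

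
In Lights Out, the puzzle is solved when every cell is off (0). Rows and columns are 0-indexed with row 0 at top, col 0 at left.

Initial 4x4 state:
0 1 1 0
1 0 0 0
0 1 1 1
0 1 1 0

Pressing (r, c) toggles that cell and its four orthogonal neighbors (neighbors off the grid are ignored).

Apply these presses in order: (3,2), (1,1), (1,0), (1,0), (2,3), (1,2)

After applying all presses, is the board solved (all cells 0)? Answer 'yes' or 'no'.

After press 1 at (3,2):
0 1 1 0
1 0 0 0
0 1 0 1
0 0 0 1

After press 2 at (1,1):
0 0 1 0
0 1 1 0
0 0 0 1
0 0 0 1

After press 3 at (1,0):
1 0 1 0
1 0 1 0
1 0 0 1
0 0 0 1

After press 4 at (1,0):
0 0 1 0
0 1 1 0
0 0 0 1
0 0 0 1

After press 5 at (2,3):
0 0 1 0
0 1 1 1
0 0 1 0
0 0 0 0

After press 6 at (1,2):
0 0 0 0
0 0 0 0
0 0 0 0
0 0 0 0

Lights still on: 0

Answer: yes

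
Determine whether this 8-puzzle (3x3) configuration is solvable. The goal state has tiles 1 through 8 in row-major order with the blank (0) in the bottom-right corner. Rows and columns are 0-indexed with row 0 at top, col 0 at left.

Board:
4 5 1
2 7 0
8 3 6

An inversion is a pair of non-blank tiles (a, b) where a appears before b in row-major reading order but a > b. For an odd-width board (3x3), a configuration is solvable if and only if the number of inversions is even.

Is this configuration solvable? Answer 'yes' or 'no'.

Inversions (pairs i<j in row-major order where tile[i] > tile[j] > 0): 10
10 is even, so the puzzle is solvable.

Answer: yes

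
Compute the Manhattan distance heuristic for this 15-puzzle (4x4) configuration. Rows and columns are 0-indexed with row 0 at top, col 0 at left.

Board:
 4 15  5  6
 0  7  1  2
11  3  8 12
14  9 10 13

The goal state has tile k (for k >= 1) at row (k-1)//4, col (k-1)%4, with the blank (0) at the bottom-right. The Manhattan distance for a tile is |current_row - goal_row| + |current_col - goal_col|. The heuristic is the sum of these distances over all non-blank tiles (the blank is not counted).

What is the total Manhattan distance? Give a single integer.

Answer: 35

Derivation:
Tile 4: at (0,0), goal (0,3), distance |0-0|+|0-3| = 3
Tile 15: at (0,1), goal (3,2), distance |0-3|+|1-2| = 4
Tile 5: at (0,2), goal (1,0), distance |0-1|+|2-0| = 3
Tile 6: at (0,3), goal (1,1), distance |0-1|+|3-1| = 3
Tile 7: at (1,1), goal (1,2), distance |1-1|+|1-2| = 1
Tile 1: at (1,2), goal (0,0), distance |1-0|+|2-0| = 3
Tile 2: at (1,3), goal (0,1), distance |1-0|+|3-1| = 3
Tile 11: at (2,0), goal (2,2), distance |2-2|+|0-2| = 2
Tile 3: at (2,1), goal (0,2), distance |2-0|+|1-2| = 3
Tile 8: at (2,2), goal (1,3), distance |2-1|+|2-3| = 2
Tile 12: at (2,3), goal (2,3), distance |2-2|+|3-3| = 0
Tile 14: at (3,0), goal (3,1), distance |3-3|+|0-1| = 1
Tile 9: at (3,1), goal (2,0), distance |3-2|+|1-0| = 2
Tile 10: at (3,2), goal (2,1), distance |3-2|+|2-1| = 2
Tile 13: at (3,3), goal (3,0), distance |3-3|+|3-0| = 3
Sum: 3 + 4 + 3 + 3 + 1 + 3 + 3 + 2 + 3 + 2 + 0 + 1 + 2 + 2 + 3 = 35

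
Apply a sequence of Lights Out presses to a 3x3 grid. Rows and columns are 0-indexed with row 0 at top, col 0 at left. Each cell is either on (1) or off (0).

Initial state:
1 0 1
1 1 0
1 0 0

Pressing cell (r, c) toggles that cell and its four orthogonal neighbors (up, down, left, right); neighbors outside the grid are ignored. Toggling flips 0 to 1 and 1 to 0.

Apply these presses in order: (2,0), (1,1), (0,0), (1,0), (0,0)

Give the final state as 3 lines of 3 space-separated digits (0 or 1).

After press 1 at (2,0):
1 0 1
0 1 0
0 1 0

After press 2 at (1,1):
1 1 1
1 0 1
0 0 0

After press 3 at (0,0):
0 0 1
0 0 1
0 0 0

After press 4 at (1,0):
1 0 1
1 1 1
1 0 0

After press 5 at (0,0):
0 1 1
0 1 1
1 0 0

Answer: 0 1 1
0 1 1
1 0 0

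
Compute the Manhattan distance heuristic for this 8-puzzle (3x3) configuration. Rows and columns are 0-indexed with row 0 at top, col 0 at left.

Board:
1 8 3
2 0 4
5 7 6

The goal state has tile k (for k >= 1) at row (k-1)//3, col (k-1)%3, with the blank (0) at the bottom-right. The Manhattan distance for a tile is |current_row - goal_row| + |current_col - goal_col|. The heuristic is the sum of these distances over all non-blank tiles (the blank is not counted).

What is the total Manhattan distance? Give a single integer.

Answer: 10

Derivation:
Tile 1: at (0,0), goal (0,0), distance |0-0|+|0-0| = 0
Tile 8: at (0,1), goal (2,1), distance |0-2|+|1-1| = 2
Tile 3: at (0,2), goal (0,2), distance |0-0|+|2-2| = 0
Tile 2: at (1,0), goal (0,1), distance |1-0|+|0-1| = 2
Tile 4: at (1,2), goal (1,0), distance |1-1|+|2-0| = 2
Tile 5: at (2,0), goal (1,1), distance |2-1|+|0-1| = 2
Tile 7: at (2,1), goal (2,0), distance |2-2|+|1-0| = 1
Tile 6: at (2,2), goal (1,2), distance |2-1|+|2-2| = 1
Sum: 0 + 2 + 0 + 2 + 2 + 2 + 1 + 1 = 10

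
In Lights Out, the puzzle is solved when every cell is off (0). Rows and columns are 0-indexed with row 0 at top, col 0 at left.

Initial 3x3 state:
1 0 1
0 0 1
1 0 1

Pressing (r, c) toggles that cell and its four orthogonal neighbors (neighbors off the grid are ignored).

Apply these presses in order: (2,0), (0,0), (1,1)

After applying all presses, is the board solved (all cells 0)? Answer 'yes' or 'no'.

After press 1 at (2,0):
1 0 1
1 0 1
0 1 1

After press 2 at (0,0):
0 1 1
0 0 1
0 1 1

After press 3 at (1,1):
0 0 1
1 1 0
0 0 1

Lights still on: 4

Answer: no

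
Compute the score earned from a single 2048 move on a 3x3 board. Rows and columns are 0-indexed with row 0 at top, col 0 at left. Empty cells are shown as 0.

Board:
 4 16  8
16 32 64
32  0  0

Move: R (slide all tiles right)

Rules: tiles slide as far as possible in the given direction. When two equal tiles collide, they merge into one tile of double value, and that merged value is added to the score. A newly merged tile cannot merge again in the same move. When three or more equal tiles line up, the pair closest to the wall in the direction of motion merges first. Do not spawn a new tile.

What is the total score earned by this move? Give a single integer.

Slide right:
row 0: [4, 16, 8] -> [4, 16, 8]  score +0 (running 0)
row 1: [16, 32, 64] -> [16, 32, 64]  score +0 (running 0)
row 2: [32, 0, 0] -> [0, 0, 32]  score +0 (running 0)
Board after move:
 4 16  8
16 32 64
 0  0 32

Answer: 0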